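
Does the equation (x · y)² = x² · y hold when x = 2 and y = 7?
Substituting x = 2, y = 7:

LHS = (2 · 7)² = 196
RHS = 2² · 7 = 28

LHS ≠ RHS, so the equation does not hold at this point.

Answer: Fails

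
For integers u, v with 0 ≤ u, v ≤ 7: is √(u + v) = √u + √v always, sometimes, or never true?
Sometimes true

It holds at (u, v) = (0, 3) (both sides equal √(3) ≈ 1.732), but fails at (u, v) = (6, 3) (LHS = 3, RHS = √(3) + √(6) ≈ 4.182).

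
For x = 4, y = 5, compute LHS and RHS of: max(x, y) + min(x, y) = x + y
LHS = max(4, 5) + min(4, 5) = 9
RHS = 4 + 5 = 9

LHS = RHS: the two sides agree.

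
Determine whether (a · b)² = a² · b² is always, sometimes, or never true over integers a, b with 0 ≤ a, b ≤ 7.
Always true

The identity holds for every pair in the range. For instance at (a, b) = (3, 0): both sides equal 0.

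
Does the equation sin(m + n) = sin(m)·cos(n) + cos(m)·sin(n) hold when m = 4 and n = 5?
Substituting m = 4, n = 5:

LHS = sin(4 + 5) = sin(9) ≈ 0.4121
RHS = sin(4)·cos(5) + cos(4)·sin(5) = sin(4)·cos(5) + sin(5)·cos(4) ≈ 0.4121

LHS = RHS, so the equation holds at this point.

Answer: Holds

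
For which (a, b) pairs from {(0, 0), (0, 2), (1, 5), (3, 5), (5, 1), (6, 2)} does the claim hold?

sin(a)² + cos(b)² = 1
Testing each pair:
(0, 0): LHS = 1, RHS = 1 → holds
(0, 2): LHS = cos(2)² ≈ 0.1732, RHS = 1 → fails
(1, 5): LHS = cos(5)² + sin(1)² ≈ 0.7885, RHS = 1 → fails
(3, 5): LHS = sin(3)² + cos(5)² ≈ 0.1004, RHS = 1 → fails
(5, 1): LHS = cos(1)² + sin(5)² ≈ 1.211, RHS = 1 → fails
(6, 2): LHS = sin(6)² + cos(2)² ≈ 0.2513, RHS = 1 → fails

1 of 6 pairs satisfies the claim.

Answer: (0, 0)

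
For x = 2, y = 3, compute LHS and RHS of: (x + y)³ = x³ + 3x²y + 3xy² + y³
LHS = (2 + 3)³ = 125
RHS = 2³ + 3·2²·3 + 3·2·3² + 3³ = 125

LHS = RHS: the two sides agree.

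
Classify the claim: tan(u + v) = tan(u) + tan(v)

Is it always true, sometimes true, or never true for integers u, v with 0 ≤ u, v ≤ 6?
Sometimes true

It holds at (u, v) = (0, 5) (both sides equal tan(5) ≈ -3.381), but fails at (u, v) = (6, 6) (LHS = tan(12) ≈ -0.6359, RHS = 2·tan(6) ≈ -0.582).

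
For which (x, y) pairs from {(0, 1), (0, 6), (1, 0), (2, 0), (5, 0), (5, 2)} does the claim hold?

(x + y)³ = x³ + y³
Testing each pair:
(0, 1): LHS = 1, RHS = 1 → holds
(0, 6): LHS = 216, RHS = 216 → holds
(1, 0): LHS = 1, RHS = 1 → holds
(2, 0): LHS = 8, RHS = 8 → holds
(5, 0): LHS = 125, RHS = 125 → holds
(5, 2): LHS = 343, RHS = 133 → fails

5 of 6 pairs satisfy the claim.

Answer: (0, 1), (0, 6), (1, 0), (2, 0), (5, 0)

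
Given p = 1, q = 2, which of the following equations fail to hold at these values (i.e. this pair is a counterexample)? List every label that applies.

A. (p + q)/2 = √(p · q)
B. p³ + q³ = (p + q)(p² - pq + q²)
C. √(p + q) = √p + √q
A, C

Evaluating each claim at the given values:
A. LHS = 3/2, RHS = √(2) ≈ 1.414 → fails here (LHS ≠ RHS)
B. LHS = 9, RHS = 9 → holds here (LHS = RHS)
C. LHS = √(3) ≈ 1.732, RHS = 1 + √(2) ≈ 2.414 → fails here (LHS ≠ RHS)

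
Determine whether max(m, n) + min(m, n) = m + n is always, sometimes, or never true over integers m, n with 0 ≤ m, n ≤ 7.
Always true

The identity holds for every pair in the range. For instance at (m, n) = (3, 2): both sides equal 5.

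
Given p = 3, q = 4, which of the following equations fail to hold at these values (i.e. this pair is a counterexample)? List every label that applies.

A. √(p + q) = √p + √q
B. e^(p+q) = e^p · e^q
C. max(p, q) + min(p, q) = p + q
A

Evaluating each claim at the given values:
A. LHS = √(7) ≈ 2.646, RHS = √(3) + 2 ≈ 3.732 → fails here (LHS ≠ RHS)
B. LHS = e^7 ≈ 1097, RHS = e^7 ≈ 1097 → holds here (LHS = RHS)
C. LHS = 7, RHS = 7 → holds here (LHS = RHS)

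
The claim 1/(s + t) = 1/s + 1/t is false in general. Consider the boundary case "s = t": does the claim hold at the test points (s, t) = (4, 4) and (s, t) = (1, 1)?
At (4, 4): LHS = 1/8 ≠ RHS = 1/2
At (1, 1): LHS = 1/2 ≠ RHS = 2

Answer: No, fails at both test points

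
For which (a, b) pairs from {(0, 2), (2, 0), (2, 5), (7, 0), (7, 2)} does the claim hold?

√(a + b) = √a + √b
(0, 2), (2, 0), (7, 0)

Testing each pair:
(0, 2): LHS = √(2) ≈ 1.414, RHS = √(2) ≈ 1.414 → holds
(2, 0): LHS = √(2) ≈ 1.414, RHS = √(2) ≈ 1.414 → holds
(2, 5): LHS = √(7) ≈ 2.646, RHS = √(2) + √(5) ≈ 3.65 → fails
(7, 0): LHS = √(7) ≈ 2.646, RHS = √(7) ≈ 2.646 → holds
(7, 2): LHS = 3, RHS = √(2) + √(7) ≈ 4.06 → fails

3 of 5 pairs satisfy the claim.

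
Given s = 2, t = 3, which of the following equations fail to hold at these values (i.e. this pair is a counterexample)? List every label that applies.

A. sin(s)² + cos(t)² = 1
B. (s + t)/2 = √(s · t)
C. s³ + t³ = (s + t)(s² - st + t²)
Evaluating each claim at the given values:
A. LHS = sin(2)² + cos(3)² ≈ 1.807, RHS = 1 → fails here (LHS ≠ RHS)
B. LHS = 5/2, RHS = √(6) ≈ 2.449 → fails here (LHS ≠ RHS)
C. LHS = 35, RHS = 35 → holds here (LHS = RHS)

Answer: A, B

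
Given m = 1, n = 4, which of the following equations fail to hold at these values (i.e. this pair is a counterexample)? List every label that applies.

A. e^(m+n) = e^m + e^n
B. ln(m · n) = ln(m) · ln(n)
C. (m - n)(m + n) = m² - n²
A, B

Evaluating each claim at the given values:
A. LHS = e^5 ≈ 148.4, RHS = e + e^4 ≈ 57.32 → fails here (LHS ≠ RHS)
B. LHS = ln(4) ≈ 1.386, RHS = 0 → fails here (LHS ≠ RHS)
C. LHS = -15, RHS = -15 → holds here (LHS = RHS)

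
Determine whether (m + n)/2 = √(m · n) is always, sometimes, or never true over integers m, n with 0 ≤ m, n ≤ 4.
Sometimes true

It holds at (m, n) = (3, 3) (both sides equal 3), but fails at (m, n) = (4, 3) (LHS = 7/2, RHS = 2·√(3) ≈ 3.464).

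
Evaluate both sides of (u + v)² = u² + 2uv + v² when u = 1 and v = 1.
LHS = (1 + 1)² = 4
RHS = 1² + 2·1·1 + 1² = 4

LHS = RHS: the two sides agree.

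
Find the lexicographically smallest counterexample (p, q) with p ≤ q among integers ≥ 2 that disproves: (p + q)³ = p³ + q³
(p, q) = (2, 2)

Substituting (2, 2) into the claim:
LHS = (2 + 2)³ = 64
RHS = 2³ + 2³ = 16

Since LHS ≠ RHS, this pair disproves the claim, and no lexicographically smaller pair (p ≤ q, integers ≥ 2) does.

For instance (5, 6) is also a counterexample (LHS = 1331, RHS = 341), but it's lexicographically larger.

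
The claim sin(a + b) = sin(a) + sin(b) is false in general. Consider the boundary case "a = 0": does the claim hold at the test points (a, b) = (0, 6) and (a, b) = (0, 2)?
Yes, holds at both test points

At (0, 6): LHS = sin(6) ≈ -0.2794, RHS = sin(6) ≈ -0.2794 → equal
At (0, 2): LHS = sin(2) ≈ 0.9093, RHS = sin(2) ≈ 0.9093 → equal

So the claim does hold at both of these boundary points, even though it is not an identity.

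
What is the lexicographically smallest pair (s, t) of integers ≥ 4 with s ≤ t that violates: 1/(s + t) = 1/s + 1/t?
(s, t) = (4, 4)

Substituting (4, 4) into the claim:
LHS = 1/(4 + 4) = 1/8
RHS = 1/4 + 1/4 = 1/2

Since LHS ≠ RHS, this pair disproves the claim, and no lexicographically smaller pair (s ≤ t, integers ≥ 4) does.

For instance (4, 9) is also a counterexample (LHS = 1/13, RHS = 13/36), but it's lexicographically larger.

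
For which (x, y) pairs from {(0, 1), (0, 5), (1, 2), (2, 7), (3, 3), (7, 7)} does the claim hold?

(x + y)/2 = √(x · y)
Testing each pair:
(0, 1): LHS = 1/2, RHS = 0 → fails
(0, 5): LHS = 5/2, RHS = 0 → fails
(1, 2): LHS = 3/2, RHS = √(2) ≈ 1.414 → fails
(2, 7): LHS = 9/2, RHS = √(14) ≈ 3.742 → fails
(3, 3): LHS = 3, RHS = 3 → holds
(7, 7): LHS = 7, RHS = 7 → holds

2 of 6 pairs satisfy the claim.

Answer: (3, 3), (7, 7)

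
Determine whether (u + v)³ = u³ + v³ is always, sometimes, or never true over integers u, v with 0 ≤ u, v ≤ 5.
It holds at (u, v) = (0, 3) (both sides equal 27), but fails at (u, v) = (4, 4) (LHS = 512, RHS = 128).

Answer: Sometimes true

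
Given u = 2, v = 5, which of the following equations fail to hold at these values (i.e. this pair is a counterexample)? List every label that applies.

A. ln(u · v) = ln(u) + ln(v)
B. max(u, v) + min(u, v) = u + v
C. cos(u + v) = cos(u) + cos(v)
Evaluating each claim at the given values:
A. LHS = ln(10) ≈ 2.303, RHS = ln(2) + ln(5) ≈ 2.303 → holds here (LHS = RHS)
B. LHS = 7, RHS = 7 → holds here (LHS = RHS)
C. LHS = cos(7) ≈ 0.7539, RHS = cos(2) + cos(5) ≈ -0.1325 → fails here (LHS ≠ RHS)

Answer: C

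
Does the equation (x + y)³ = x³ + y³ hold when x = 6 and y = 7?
Substituting x = 6, y = 7:

LHS = (6 + 7)³ = 2197
RHS = 6³ + 7³ = 559

LHS ≠ RHS, so the equation does not hold at this point.

Answer: Fails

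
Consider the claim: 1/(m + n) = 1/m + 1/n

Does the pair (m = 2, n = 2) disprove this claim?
Yes

Substituting m = 2, n = 2:
LHS = 1/(2 + 2) = 1/4
RHS = 1/2 + 1/2 = 1

Since LHS ≠ RHS, this pair disproves the claim.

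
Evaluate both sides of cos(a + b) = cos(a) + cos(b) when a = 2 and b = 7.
LHS = cos(2 + 7) = cos(9) ≈ -0.9111
RHS = cos(2) + cos(7) ≈ 0.3378

LHS ≠ RHS (they differ by about 1.249), so the equation does not hold here.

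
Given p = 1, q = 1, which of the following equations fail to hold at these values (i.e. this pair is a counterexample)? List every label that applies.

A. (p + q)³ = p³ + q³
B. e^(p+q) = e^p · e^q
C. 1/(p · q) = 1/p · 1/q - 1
A, C

Evaluating each claim at the given values:
A. LHS = 8, RHS = 2 → fails here (LHS ≠ RHS)
B. LHS = e^2 ≈ 7.389, RHS = e^2 ≈ 7.389 → holds here (LHS = RHS)
C. LHS = 1, RHS = 0 → fails here (LHS ≠ RHS)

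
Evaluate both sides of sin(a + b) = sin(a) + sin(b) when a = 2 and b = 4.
LHS = sin(2 + 4) = sin(6) ≈ -0.2794
RHS = sin(2) + sin(4) ≈ 0.1525

LHS ≠ RHS (they differ by about 0.4319), so the equation does not hold here.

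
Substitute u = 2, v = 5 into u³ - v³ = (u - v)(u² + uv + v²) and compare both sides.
LHS = 2³ - 5³ = -117
RHS = (2 - 5)(2² + 2·5 + 5²) = -117

LHS = RHS: the two sides agree.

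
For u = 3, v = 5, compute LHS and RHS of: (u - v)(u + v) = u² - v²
LHS = (3 - 5)(3 + 5) = -16
RHS = 3² - 5² = -16

LHS = RHS: the two sides agree.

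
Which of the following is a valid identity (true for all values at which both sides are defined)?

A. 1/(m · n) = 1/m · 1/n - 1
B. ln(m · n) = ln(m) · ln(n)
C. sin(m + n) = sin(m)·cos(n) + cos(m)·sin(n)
A: fails at (4, 4) — LHS = 1/16, RHS = -15/16.
B: fails at (1, 3) — LHS = ln(3) ≈ 1.099, RHS = 0.
C: holds — e.g. at (2, 7), both sides equal sin(9) ≈ 0.4121.

Answer: C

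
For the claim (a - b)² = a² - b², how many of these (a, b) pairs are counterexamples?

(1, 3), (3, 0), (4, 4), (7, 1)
Testing each pair:
(1, 3): LHS = 4, RHS = -8 → counterexample
(3, 0): LHS = 9, RHS = 9 → satisfies claim
(4, 4): LHS = 0, RHS = 0 → satisfies claim
(7, 1): LHS = 36, RHS = 48 → counterexample

That makes 2 counterexamples.

Answer: 2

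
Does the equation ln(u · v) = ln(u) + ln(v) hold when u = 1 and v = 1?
Holds

Substituting u = 1, v = 1:

LHS = ln(1 · 1) = 0
RHS = ln(1) + ln(1) = 0

LHS = RHS, so the equation holds at this point.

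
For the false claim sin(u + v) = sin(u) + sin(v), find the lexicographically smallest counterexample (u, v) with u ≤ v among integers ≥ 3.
Substituting (3, 3) into the claim:
LHS = sin(3 + 3) = sin(6) ≈ -0.2794
RHS = sin(3) + sin(3) = 2·sin(3) ≈ 0.2822

Since LHS ≠ RHS, this pair disproves the claim, and no lexicographically smaller pair (u ≤ v, integers ≥ 3) does.

For instance (4, 7) is also a counterexample (LHS = sin(11) ≈ -1, RHS = sin(4) + sin(7) ≈ -0.09982), but it's lexicographically larger.

Answer: (u, v) = (3, 3)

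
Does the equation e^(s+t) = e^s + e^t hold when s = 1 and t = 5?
Fails

Substituting s = 1, t = 5:

LHS = e^(1+5) = e^6 ≈ 403.4
RHS = e^1 + e^5 = e + e^5 ≈ 151.1

LHS ≠ RHS, so the equation does not hold at this point.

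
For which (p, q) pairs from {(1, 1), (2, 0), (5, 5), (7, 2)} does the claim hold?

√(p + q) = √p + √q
Testing each pair:
(1, 1): LHS = √(2) ≈ 1.414, RHS = 2 → fails
(2, 0): LHS = √(2) ≈ 1.414, RHS = √(2) ≈ 1.414 → holds
(5, 5): LHS = √(10) ≈ 3.162, RHS = 2·√(5) ≈ 4.472 → fails
(7, 2): LHS = 3, RHS = √(2) + √(7) ≈ 4.06 → fails

1 of 4 pairs satisfies the claim.

Answer: (2, 0)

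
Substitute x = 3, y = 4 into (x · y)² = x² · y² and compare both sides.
LHS = (3 · 4)² = 144
RHS = 3² · 4² = 144

LHS = RHS: the two sides agree.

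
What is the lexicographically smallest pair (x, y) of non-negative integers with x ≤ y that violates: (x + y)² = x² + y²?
(x, y) = (1, 1)

Substituting (1, 1) into the claim:
LHS = (1 + 1)² = 4
RHS = 1² + 1² = 2

Since LHS ≠ RHS, this pair disproves the claim, and no lexicographically smaller pair (x ≤ y, non-negative integers) does.

For instance (3, 7) is also a counterexample (LHS = 100, RHS = 58), but it's lexicographically larger.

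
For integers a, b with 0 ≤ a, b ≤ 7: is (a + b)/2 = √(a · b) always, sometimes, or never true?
Sometimes true

It holds at (a, b) = (0, 0) (both sides equal 0), but fails at (a, b) = (1, 7) (LHS = 4, RHS = √(7) ≈ 2.646).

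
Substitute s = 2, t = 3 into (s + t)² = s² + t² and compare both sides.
LHS = (2 + 3)² = 25
RHS = 2² + 3² = 13

LHS ≠ RHS, so the equation does not hold here.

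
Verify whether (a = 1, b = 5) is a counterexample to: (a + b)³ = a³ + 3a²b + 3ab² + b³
Substituting a = 1, b = 5:
LHS = (1 + 5)³ = 216
RHS = 1³ + 3·1²·5 + 3·1·5² + 5³ = 216

The sides agree, so this pair does not disprove the claim.

Answer: No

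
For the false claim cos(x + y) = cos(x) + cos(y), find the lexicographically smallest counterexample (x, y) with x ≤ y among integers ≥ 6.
Substituting (6, 6) into the claim:
LHS = cos(6 + 6) = cos(12) ≈ 0.8439
RHS = cos(6) + cos(6) = 2·cos(6) ≈ 1.92

Since LHS ≠ RHS, this pair disproves the claim, and no lexicographically smaller pair (x ≤ y, integers ≥ 6) does.

For instance (8, 10) is also a counterexample (LHS = cos(18) ≈ 0.6603, RHS = cos(10) + cos(8) ≈ -0.9846), but it's lexicographically larger.

Answer: (x, y) = (6, 6)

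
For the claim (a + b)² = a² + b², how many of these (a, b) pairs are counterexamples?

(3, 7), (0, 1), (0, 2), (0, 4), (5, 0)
1

Testing each pair:
(3, 7): LHS = 100, RHS = 58 → counterexample
(0, 1): LHS = 1, RHS = 1 → satisfies claim
(0, 2): LHS = 4, RHS = 4 → satisfies claim
(0, 4): LHS = 16, RHS = 16 → satisfies claim
(5, 0): LHS = 25, RHS = 25 → satisfies claim

That makes 1 counterexample.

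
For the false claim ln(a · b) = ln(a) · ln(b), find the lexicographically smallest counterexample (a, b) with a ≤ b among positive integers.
At (1, 1): both sides equal 0, so it holds there.

Substituting (1, 2) into the claim:
LHS = ln(1 · 2) = ln(2) ≈ 0.6931
RHS = ln(1) · ln(2) = 0

Since LHS ≠ RHS, this pair disproves the claim, and no lexicographically smaller pair (a ≤ b, positive integers) does.

For instance (4, 5) is also a counterexample (LHS = ln(20) ≈ 2.996, RHS = ln(4)·ln(5) ≈ 2.231), but it's lexicographically larger.

Answer: (a, b) = (1, 2)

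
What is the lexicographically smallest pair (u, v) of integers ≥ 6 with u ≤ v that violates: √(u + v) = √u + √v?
(u, v) = (6, 6)

Substituting (6, 6) into the claim:
LHS = √(6 + 6) = 2·√(3) ≈ 3.464
RHS = √6 + √6 = 2·√(6) ≈ 4.899

Since LHS ≠ RHS, this pair disproves the claim, and no lexicographically smaller pair (u ≤ v, integers ≥ 6) does.

For instance (6, 13) is also a counterexample (LHS = √(19) ≈ 4.359, RHS = √(6) + √(13) ≈ 6.055), but it's lexicographically larger.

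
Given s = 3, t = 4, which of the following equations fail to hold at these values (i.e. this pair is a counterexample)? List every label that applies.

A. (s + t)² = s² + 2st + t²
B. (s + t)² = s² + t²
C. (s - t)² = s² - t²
B, C

Evaluating each claim at the given values:
A. LHS = 49, RHS = 49 → holds here (LHS = RHS)
B. LHS = 49, RHS = 25 → fails here (LHS ≠ RHS)
C. LHS = 1, RHS = -7 → fails here (LHS ≠ RHS)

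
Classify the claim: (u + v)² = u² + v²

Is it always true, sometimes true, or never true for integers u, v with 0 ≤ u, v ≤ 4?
It holds at (u, v) = (0, 0) (both sides equal 0), but fails at (u, v) = (4, 1) (LHS = 25, RHS = 17).

Answer: Sometimes true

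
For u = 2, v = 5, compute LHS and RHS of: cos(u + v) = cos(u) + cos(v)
LHS = cos(2 + 5) = cos(7) ≈ 0.7539
RHS = cos(2) + cos(5) ≈ -0.1325

LHS ≠ RHS (they differ by about 0.8864), so the equation does not hold here.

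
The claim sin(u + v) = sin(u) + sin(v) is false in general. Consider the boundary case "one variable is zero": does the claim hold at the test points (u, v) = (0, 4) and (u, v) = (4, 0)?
At (0, 4): LHS = sin(4) ≈ -0.7568, RHS = sin(4) ≈ -0.7568 → equal
At (4, 0): LHS = sin(4) ≈ -0.7568, RHS = sin(4) ≈ -0.7568 → equal

So the claim does hold at both of these boundary points, even though it is not an identity.

Answer: Yes, holds at both test points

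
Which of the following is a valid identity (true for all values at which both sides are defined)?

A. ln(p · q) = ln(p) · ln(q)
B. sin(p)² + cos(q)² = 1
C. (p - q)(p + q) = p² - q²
A: fails at (6, 7) — LHS = ln(42) ≈ 3.738, RHS = ln(6)·ln(7) ≈ 3.487.
B: fails at (2, 5) — LHS = cos(5)² + sin(2)² ≈ 0.9073, RHS = 1.
C: holds — e.g. at (2, 3), both sides equal -5.

Answer: C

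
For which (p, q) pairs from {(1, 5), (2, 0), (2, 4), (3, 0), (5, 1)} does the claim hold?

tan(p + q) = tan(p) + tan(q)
Testing each pair:
(1, 5): LHS = tan(6) ≈ -0.291, RHS = tan(5) + tan(1) ≈ -1.823 → fails
(2, 0): LHS = tan(2) ≈ -2.185, RHS = tan(2) ≈ -2.185 → holds
(2, 4): LHS = tan(6) ≈ -0.291, RHS = tan(2) + tan(4) ≈ -1.027 → fails
(3, 0): LHS = tan(3) ≈ -0.1425, RHS = tan(3) ≈ -0.1425 → holds
(5, 1): LHS = tan(6) ≈ -0.291, RHS = tan(5) + tan(1) ≈ -1.823 → fails

2 of 5 pairs satisfy the claim.

Answer: (2, 0), (3, 0)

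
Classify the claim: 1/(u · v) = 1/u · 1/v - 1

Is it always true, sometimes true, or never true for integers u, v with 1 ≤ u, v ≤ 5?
The claim fails for every pair in the range. For instance at (u, v) = (4, 2): LHS = 1/8, RHS = -7/8.

Answer: Never true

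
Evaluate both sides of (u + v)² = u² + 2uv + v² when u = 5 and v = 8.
LHS = (5 + 8)² = 169
RHS = 5² + 2·5·8 + 8² = 169

LHS = RHS: the two sides agree.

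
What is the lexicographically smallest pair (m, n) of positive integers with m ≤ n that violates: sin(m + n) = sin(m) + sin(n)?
(m, n) = (1, 1)

Substituting (1, 1) into the claim:
LHS = sin(1 + 1) = sin(2) ≈ 0.9093
RHS = sin(1) + sin(1) = 2·sin(1) ≈ 1.683

Since LHS ≠ RHS, this pair disproves the claim, and no lexicographically smaller pair (m ≤ n, positive integers) does.

For instance (1, 7) is also a counterexample (LHS = sin(8) ≈ 0.9894, RHS = sin(7) + sin(1) ≈ 1.498), but it's lexicographically larger.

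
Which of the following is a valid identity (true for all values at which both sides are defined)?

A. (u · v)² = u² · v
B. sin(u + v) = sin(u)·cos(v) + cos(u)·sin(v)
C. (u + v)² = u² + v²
A: fails at (5, 8) — LHS = 1600, RHS = 200.
B: holds — e.g. at (3, 5), both sides equal sin(8) ≈ 0.9894.
C: fails at (2, 3) — LHS = 25, RHS = 13.

Answer: B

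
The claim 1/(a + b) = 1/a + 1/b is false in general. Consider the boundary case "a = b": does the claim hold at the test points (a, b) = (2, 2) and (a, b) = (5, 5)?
No, fails at both test points

At (2, 2): LHS = 1/4 ≠ RHS = 1
At (5, 5): LHS = 1/10 ≠ RHS = 2/5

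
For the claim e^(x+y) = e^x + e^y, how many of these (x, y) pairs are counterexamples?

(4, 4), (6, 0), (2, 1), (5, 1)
Testing each pair:
(4, 4): LHS = e^8 ≈ 2981, RHS = 2·e^4 ≈ 109.2 → counterexample
(6, 0): LHS = e^6 ≈ 403.4, RHS = 1 + e^6 ≈ 404.4 → counterexample
(2, 1): LHS = e^3 ≈ 20.09, RHS = e + e^2 ≈ 10.11 → counterexample
(5, 1): LHS = e^6 ≈ 403.4, RHS = e + e^5 ≈ 151.1 → counterexample

That makes 4 counterexamples.

Answer: 4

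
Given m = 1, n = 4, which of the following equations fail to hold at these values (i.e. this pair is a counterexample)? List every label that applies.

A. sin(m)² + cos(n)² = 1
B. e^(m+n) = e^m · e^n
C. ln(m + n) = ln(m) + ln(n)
A, C

Evaluating each claim at the given values:
A. LHS = cos(4)² + sin(1)² ≈ 1.135, RHS = 1 → fails here (LHS ≠ RHS)
B. LHS = e^5 ≈ 148.4, RHS = e^5 ≈ 148.4 → holds here (LHS = RHS)
C. LHS = ln(5) ≈ 1.609, RHS = ln(4) ≈ 1.386 → fails here (LHS ≠ RHS)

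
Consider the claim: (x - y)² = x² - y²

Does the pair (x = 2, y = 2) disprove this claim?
No

Substituting x = 2, y = 2:
LHS = (2 - 2)² = 0
RHS = 2² - 2² = 0

The sides agree, so this pair does not disprove the claim.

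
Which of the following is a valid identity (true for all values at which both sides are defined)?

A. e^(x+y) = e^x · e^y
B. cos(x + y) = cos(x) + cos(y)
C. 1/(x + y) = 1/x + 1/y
A

A: holds — e.g. at (0, 1), both sides equal e ≈ 2.718.
B: fails at (4, 4) — LHS = cos(8) ≈ -0.1455, RHS = 2·cos(4) ≈ -1.307.
C: fails at (4, 4) — LHS = 1/8, RHS = 1/2.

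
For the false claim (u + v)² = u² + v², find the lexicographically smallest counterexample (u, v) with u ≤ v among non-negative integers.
(u, v) = (1, 1)

At (0, 3): both sides equal 9, so it holds there.

Substituting (1, 1) into the claim:
LHS = (1 + 1)² = 4
RHS = 1² + 1² = 2

Since LHS ≠ RHS, this pair disproves the claim, and no lexicographically smaller pair (u ≤ v, non-negative integers) does.

For instance (3, 7) is also a counterexample (LHS = 100, RHS = 58), but it's lexicographically larger.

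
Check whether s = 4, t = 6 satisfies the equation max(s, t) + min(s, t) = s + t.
Substituting s = 4, t = 6:

LHS = max(4, 6) + min(4, 6) = 10
RHS = 4 + 6 = 10

LHS = RHS, so the equation holds at this point.

Answer: Holds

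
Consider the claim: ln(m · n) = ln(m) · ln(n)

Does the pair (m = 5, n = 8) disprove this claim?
Yes

Substituting m = 5, n = 8:
LHS = ln(5 · 8) = ln(40) ≈ 3.689
RHS = ln(5) · ln(8) ≈ 3.347

Since LHS ≠ RHS, this pair disproves the claim.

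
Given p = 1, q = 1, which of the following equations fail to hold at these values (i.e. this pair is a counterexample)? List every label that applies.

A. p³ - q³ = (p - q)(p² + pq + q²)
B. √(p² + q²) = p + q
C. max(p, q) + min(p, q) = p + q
B

Evaluating each claim at the given values:
A. LHS = 0, RHS = 0 → holds here (LHS = RHS)
B. LHS = √(2) ≈ 1.414, RHS = 2 → fails here (LHS ≠ RHS)
C. LHS = 2, RHS = 2 → holds here (LHS = RHS)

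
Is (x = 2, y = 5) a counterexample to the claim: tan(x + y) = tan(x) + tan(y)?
Yes

Substituting x = 2, y = 5:
LHS = tan(2 + 5) = tan(7) ≈ 0.8714
RHS = tan(2) + tan(5) ≈ -5.566

Since LHS ≠ RHS, this pair disproves the claim.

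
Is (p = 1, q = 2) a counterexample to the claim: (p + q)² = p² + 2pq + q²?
No

Substituting p = 1, q = 2:
LHS = (1 + 2)² = 9
RHS = 1² + 2·1·2 + 2² = 9

The sides agree, so this pair does not disprove the claim.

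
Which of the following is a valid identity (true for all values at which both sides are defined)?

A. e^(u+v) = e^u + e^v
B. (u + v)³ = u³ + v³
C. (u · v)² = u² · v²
C

A: fails at (2, 3) — LHS = e^5 ≈ 148.4, RHS = e^2 + e^3 ≈ 27.47.
B: fails at (4, 4) — LHS = 512, RHS = 128.
C: holds — e.g. at (3, 3), both sides equal 81.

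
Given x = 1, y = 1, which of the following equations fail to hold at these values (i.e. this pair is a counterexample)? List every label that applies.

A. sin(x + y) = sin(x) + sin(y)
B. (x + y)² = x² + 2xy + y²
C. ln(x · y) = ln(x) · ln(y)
Evaluating each claim at the given values:
A. LHS = sin(2) ≈ 0.9093, RHS = 2·sin(1) ≈ 1.683 → fails here (LHS ≠ RHS)
B. LHS = 4, RHS = 4 → holds here (LHS = RHS)
C. LHS = 0, RHS = 0 → holds here (LHS = RHS)

Answer: A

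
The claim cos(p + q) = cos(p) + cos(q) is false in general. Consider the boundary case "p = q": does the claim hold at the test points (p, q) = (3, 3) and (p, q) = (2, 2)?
At (3, 3): LHS = cos(6) ≈ 0.9602 ≠ RHS = 2·cos(3) ≈ -1.98
At (2, 2): LHS = cos(4) ≈ -0.6536 ≠ RHS = 2·cos(2) ≈ -0.8323

Answer: No, fails at both test points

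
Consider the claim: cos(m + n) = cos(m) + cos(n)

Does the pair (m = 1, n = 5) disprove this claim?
Yes

Substituting m = 1, n = 5:
LHS = cos(1 + 5) = cos(6) ≈ 0.9602
RHS = cos(1) + cos(5) ≈ 0.824

Since LHS ≠ RHS, this pair disproves the claim.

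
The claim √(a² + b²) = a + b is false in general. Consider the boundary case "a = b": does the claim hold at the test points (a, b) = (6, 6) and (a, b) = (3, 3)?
No, fails at both test points

At (6, 6): LHS = 6·√(2) ≈ 8.485 ≠ RHS = 12
At (3, 3): LHS = 3·√(2) ≈ 4.243 ≠ RHS = 6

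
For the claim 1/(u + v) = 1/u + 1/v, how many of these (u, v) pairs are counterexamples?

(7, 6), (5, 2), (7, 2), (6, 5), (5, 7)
Testing each pair:
(7, 6): LHS = 1/13, RHS = 13/42 → counterexample
(5, 2): LHS = 1/7, RHS = 7/10 → counterexample
(7, 2): LHS = 1/9, RHS = 9/14 → counterexample
(6, 5): LHS = 1/11, RHS = 11/30 → counterexample
(5, 7): LHS = 1/12, RHS = 12/35 → counterexample

That makes 5 counterexamples.

Answer: 5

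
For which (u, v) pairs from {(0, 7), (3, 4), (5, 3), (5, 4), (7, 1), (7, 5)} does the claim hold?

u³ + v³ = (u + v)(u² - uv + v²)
Testing each pair:
(0, 7): LHS = 343, RHS = 343 → holds
(3, 4): LHS = 91, RHS = 91 → holds
(5, 3): LHS = 152, RHS = 152 → holds
(5, 4): LHS = 189, RHS = 189 → holds
(7, 1): LHS = 344, RHS = 344 → holds
(7, 5): LHS = 468, RHS = 468 → holds

Every pair satisfies the claim.

Answer: All pairs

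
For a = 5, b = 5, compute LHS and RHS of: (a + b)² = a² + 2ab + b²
LHS = (5 + 5)² = 100
RHS = 5² + 2·5·5 + 5² = 100

LHS = RHS: the two sides agree.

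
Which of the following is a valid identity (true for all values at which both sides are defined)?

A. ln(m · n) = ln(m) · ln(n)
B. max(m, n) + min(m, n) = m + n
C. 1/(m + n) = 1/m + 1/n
B

A: fails at (1, 2) — LHS = ln(2) ≈ 0.6931, RHS = 0.
B: holds — e.g. at (3, 7), both sides equal 10.
C: fails at (5, 8) — LHS = 1/13, RHS = 13/40.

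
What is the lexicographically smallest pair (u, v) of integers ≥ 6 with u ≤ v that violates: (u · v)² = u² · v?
Substituting (6, 6) into the claim:
LHS = (6 · 6)² = 1296
RHS = 6² · 6 = 216

Since LHS ≠ RHS, this pair disproves the claim, and no lexicographically smaller pair (u ≤ v, integers ≥ 6) does.

For instance (7, 12) is also a counterexample (LHS = 7056, RHS = 588), but it's lexicographically larger.

Answer: (u, v) = (6, 6)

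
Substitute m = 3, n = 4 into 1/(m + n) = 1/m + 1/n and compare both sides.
LHS = 1/(3 + 4) = 1/7
RHS = 1/3 + 1/4 = 7/12

LHS ≠ RHS, so the equation does not hold here.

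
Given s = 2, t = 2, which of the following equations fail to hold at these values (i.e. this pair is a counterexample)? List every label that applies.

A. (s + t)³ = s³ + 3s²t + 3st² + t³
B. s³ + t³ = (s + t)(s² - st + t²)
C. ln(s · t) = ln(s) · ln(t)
Evaluating each claim at the given values:
A. LHS = 64, RHS = 64 → holds here (LHS = RHS)
B. LHS = 16, RHS = 16 → holds here (LHS = RHS)
C. LHS = ln(4) ≈ 1.386, RHS = ln(2)² ≈ 0.4805 → fails here (LHS ≠ RHS)

Answer: C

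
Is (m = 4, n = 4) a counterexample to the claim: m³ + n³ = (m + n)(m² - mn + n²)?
No

Substituting m = 4, n = 4:
LHS = 4³ + 4³ = 128
RHS = (4 + 4)(4² - 4·4 + 4²) = 128

The sides agree, so this pair does not disprove the claim.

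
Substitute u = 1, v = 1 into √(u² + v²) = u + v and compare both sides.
LHS = √(1² + 1²) = √(2) ≈ 1.414
RHS = 1 + 1 = 2

LHS ≠ RHS (they differ by about 0.5858), so the equation does not hold here.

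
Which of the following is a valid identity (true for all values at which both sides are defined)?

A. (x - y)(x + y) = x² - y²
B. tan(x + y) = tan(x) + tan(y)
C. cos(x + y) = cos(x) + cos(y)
A: holds — e.g. at (2, 7), both sides equal -45.
B: fails at (3, 5) — LHS = tan(8) ≈ -6.8, RHS = tan(5) + tan(3) ≈ -3.523.
C: fails at (1, 1) — LHS = cos(2) ≈ -0.4161, RHS = 2·cos(1) ≈ 1.081.

Answer: A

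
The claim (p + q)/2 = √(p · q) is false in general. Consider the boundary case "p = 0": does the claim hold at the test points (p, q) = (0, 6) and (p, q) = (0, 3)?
At (0, 6): LHS = 3 ≠ RHS = 0
At (0, 3): LHS = 3/2 ≠ RHS = 0

Answer: No, fails at both test points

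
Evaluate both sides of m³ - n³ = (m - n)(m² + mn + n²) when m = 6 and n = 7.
LHS = 6³ - 7³ = -127
RHS = (6 - 7)(6² + 6·7 + 7²) = -127

LHS = RHS: the two sides agree.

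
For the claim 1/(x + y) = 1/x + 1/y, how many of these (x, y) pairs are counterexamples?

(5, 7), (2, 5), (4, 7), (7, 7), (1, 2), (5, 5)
Testing each pair:
(5, 7): LHS = 1/12, RHS = 12/35 → counterexample
(2, 5): LHS = 1/7, RHS = 7/10 → counterexample
(4, 7): LHS = 1/11, RHS = 11/28 → counterexample
(7, 7): LHS = 1/14, RHS = 2/7 → counterexample
(1, 2): LHS = 1/3, RHS = 3/2 → counterexample
(5, 5): LHS = 1/10, RHS = 2/5 → counterexample

That makes 6 counterexamples.

Answer: 6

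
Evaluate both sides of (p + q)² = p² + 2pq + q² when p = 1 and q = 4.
LHS = (1 + 4)² = 25
RHS = 1² + 2·1·4 + 4² = 25

LHS = RHS: the two sides agree.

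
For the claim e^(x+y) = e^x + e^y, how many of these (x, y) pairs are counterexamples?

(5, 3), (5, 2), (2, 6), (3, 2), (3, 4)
5

Testing each pair:
(5, 3): LHS = e^8 ≈ 2981, RHS = e^3 + e^5 ≈ 168.5 → counterexample
(5, 2): LHS = e^7 ≈ 1097, RHS = e^2 + e^5 ≈ 155.8 → counterexample
(2, 6): LHS = e^8 ≈ 2981, RHS = e^2 + e^6 ≈ 410.8 → counterexample
(3, 2): LHS = e^5 ≈ 148.4, RHS = e^2 + e^3 ≈ 27.47 → counterexample
(3, 4): LHS = e^7 ≈ 1097, RHS = e^3 + e^4 ≈ 74.68 → counterexample

That makes 5 counterexamples.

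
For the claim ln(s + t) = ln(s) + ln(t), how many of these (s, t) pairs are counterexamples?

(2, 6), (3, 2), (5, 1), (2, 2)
3

Testing each pair:
(2, 6): LHS = ln(8) ≈ 2.079, RHS = ln(2) + ln(6) ≈ 2.485 → counterexample
(3, 2): LHS = ln(5) ≈ 1.609, RHS = ln(2) + ln(3) ≈ 1.792 → counterexample
(5, 1): LHS = ln(6) ≈ 1.792, RHS = ln(5) ≈ 1.609 → counterexample
(2, 2): LHS = ln(4) ≈ 1.386, RHS = 2·ln(2) ≈ 1.386 → satisfies claim

That makes 3 counterexamples.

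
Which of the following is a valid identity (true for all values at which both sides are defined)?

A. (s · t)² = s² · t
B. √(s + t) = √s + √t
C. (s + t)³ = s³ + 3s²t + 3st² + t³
C

A: fails at (6, 7) — LHS = 1764, RHS = 252.
B: fails at (1, 3) — LHS = 2, RHS = 1 + √(3) ≈ 2.732.
C: holds — e.g. at (1, 1), both sides equal 8.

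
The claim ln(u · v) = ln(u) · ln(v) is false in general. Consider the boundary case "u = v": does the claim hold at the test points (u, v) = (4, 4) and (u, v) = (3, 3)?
No, fails at both test points

At (4, 4): LHS = ln(16) ≈ 2.773 ≠ RHS = ln(4)² ≈ 1.922
At (3, 3): LHS = ln(9) ≈ 2.197 ≠ RHS = ln(3)² ≈ 1.207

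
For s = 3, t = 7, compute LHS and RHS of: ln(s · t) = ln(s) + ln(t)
LHS = ln(3 · 7) = ln(21) ≈ 3.045
RHS = ln(3) + ln(7) ≈ 3.045

LHS = RHS: the two sides agree.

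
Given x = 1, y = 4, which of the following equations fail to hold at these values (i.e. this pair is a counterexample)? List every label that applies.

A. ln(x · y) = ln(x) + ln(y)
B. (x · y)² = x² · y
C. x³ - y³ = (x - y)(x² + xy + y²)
B

Evaluating each claim at the given values:
A. LHS = ln(4) ≈ 1.386, RHS = ln(4) ≈ 1.386 → holds here (LHS = RHS)
B. LHS = 16, RHS = 4 → fails here (LHS ≠ RHS)
C. LHS = -63, RHS = -63 → holds here (LHS = RHS)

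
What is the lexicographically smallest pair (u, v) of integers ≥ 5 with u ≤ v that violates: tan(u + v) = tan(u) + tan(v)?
Substituting (5, 5) into the claim:
LHS = tan(5 + 5) = tan(10) ≈ 0.6484
RHS = tan(5) + tan(5) = 2·tan(5) ≈ -6.761

Since LHS ≠ RHS, this pair disproves the claim, and no lexicographically smaller pair (u ≤ v, integers ≥ 5) does.

For instance (5, 6) is also a counterexample (LHS = tan(11) ≈ -226, RHS = tan(5) + tan(6) ≈ -3.672), but it's lexicographically larger.

Answer: (u, v) = (5, 5)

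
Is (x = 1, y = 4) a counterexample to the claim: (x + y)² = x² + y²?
Yes

Substituting x = 1, y = 4:
LHS = (1 + 4)² = 25
RHS = 1² + 4² = 17

Since LHS ≠ RHS, this pair disproves the claim.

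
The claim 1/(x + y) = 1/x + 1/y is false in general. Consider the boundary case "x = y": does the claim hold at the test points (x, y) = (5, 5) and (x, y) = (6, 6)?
At (5, 5): LHS = 1/10 ≠ RHS = 2/5
At (6, 6): LHS = 1/12 ≠ RHS = 1/3

Answer: No, fails at both test points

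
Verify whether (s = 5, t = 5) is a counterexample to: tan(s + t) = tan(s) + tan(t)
Yes

Substituting s = 5, t = 5:
LHS = tan(5 + 5) = tan(10) ≈ 0.6484
RHS = tan(5) + tan(5) = 2·tan(5) ≈ -6.761

Since LHS ≠ RHS, this pair disproves the claim.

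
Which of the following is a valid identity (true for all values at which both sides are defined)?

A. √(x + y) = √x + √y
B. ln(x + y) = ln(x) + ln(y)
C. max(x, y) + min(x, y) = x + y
C

A: fails at (1, 3) — LHS = 2, RHS = 1 + √(3) ≈ 2.732.
B: fails at (4, 4) — LHS = ln(8) ≈ 2.079, RHS = 2·ln(4) ≈ 2.773.
C: holds — e.g. at (1, 4), both sides equal 5.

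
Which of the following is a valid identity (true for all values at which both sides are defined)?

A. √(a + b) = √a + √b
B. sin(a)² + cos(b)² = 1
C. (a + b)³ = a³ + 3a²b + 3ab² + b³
C

A: fails at (5, 8) — LHS = √(13) ≈ 3.606, RHS = √(5) + 2·√(2) ≈ 5.064.
B: fails at (6, 7) — LHS = sin(6)² + cos(7)² ≈ 0.6464, RHS = 1.
C: holds — e.g. at (1, 4), both sides equal 125.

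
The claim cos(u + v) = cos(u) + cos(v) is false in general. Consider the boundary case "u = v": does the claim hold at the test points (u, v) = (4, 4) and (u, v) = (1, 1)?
No, fails at both test points

At (4, 4): LHS = cos(8) ≈ -0.1455 ≠ RHS = 2·cos(4) ≈ -1.307
At (1, 1): LHS = cos(2) ≈ -0.4161 ≠ RHS = 2·cos(1) ≈ 1.081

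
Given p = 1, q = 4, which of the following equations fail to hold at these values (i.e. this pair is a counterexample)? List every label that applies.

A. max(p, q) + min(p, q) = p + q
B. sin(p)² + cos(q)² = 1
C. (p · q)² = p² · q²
Evaluating each claim at the given values:
A. LHS = 5, RHS = 5 → holds here (LHS = RHS)
B. LHS = cos(4)² + sin(1)² ≈ 1.135, RHS = 1 → fails here (LHS ≠ RHS)
C. LHS = 16, RHS = 16 → holds here (LHS = RHS)

Answer: B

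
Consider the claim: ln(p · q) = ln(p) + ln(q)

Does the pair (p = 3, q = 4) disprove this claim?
Substituting p = 3, q = 4:
LHS = ln(3 · 4) = ln(12) ≈ 2.485
RHS = ln(3) + ln(4) ≈ 2.485

The sides agree, so this pair does not disprove the claim.

Answer: No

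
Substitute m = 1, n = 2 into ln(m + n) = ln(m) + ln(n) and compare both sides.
LHS = ln(1 + 2) = ln(3) ≈ 1.099
RHS = ln(1) + ln(2) = ln(2) ≈ 0.6931

LHS ≠ RHS (they differ by about 0.4055), so the equation does not hold here.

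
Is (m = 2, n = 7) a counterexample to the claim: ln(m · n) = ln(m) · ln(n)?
Substituting m = 2, n = 7:
LHS = ln(2 · 7) = ln(14) ≈ 2.639
RHS = ln(2) · ln(7) ≈ 1.349

Since LHS ≠ RHS, this pair disproves the claim.

Answer: Yes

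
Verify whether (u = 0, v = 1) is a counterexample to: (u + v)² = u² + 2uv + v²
No

Substituting u = 0, v = 1:
LHS = (0 + 1)² = 1
RHS = 0² + 2·0·1 + 1² = 1

The sides agree, so this pair does not disprove the claim.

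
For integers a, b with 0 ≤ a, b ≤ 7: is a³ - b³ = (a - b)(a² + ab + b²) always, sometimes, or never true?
Always true

The identity holds for every pair in the range. For instance at (a, b) = (3, 2): both sides equal 19.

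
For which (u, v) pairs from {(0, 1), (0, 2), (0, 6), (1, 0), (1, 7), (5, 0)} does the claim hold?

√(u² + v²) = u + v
Testing each pair:
(0, 1): LHS = 1, RHS = 1 → holds
(0, 2): LHS = 2, RHS = 2 → holds
(0, 6): LHS = 6, RHS = 6 → holds
(1, 0): LHS = 1, RHS = 1 → holds
(1, 7): LHS = 5·√(2) ≈ 7.071, RHS = 8 → fails
(5, 0): LHS = 5, RHS = 5 → holds

5 of 6 pairs satisfy the claim.

Answer: (0, 1), (0, 2), (0, 6), (1, 0), (5, 0)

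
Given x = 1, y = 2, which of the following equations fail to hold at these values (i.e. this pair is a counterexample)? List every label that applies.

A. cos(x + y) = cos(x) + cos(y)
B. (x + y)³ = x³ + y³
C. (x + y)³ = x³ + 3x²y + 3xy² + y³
A, B

Evaluating each claim at the given values:
A. LHS = cos(3) ≈ -0.99, RHS = cos(2) + cos(1) ≈ 0.1242 → fails here (LHS ≠ RHS)
B. LHS = 27, RHS = 9 → fails here (LHS ≠ RHS)
C. LHS = 27, RHS = 27 → holds here (LHS = RHS)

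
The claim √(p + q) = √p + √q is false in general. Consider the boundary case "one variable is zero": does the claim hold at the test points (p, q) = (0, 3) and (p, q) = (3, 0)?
At (0, 3): LHS = √(3) ≈ 1.732, RHS = √(3) ≈ 1.732 → equal
At (3, 0): LHS = √(3) ≈ 1.732, RHS = √(3) ≈ 1.732 → equal

So the claim does hold at both of these boundary points, even though it is not an identity.

Answer: Yes, holds at both test points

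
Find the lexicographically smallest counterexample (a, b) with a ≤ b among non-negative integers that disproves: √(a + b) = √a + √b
At (0, 0): both sides equal 0, so it holds there.
At (0, 6): both sides equal √(6) ≈ 2.449, so it holds there.

Substituting (1, 1) into the claim:
LHS = √(1 + 1) = √(2) ≈ 1.414
RHS = √1 + √1 = 2

Since LHS ≠ RHS, this pair disproves the claim, and no lexicographically smaller pair (a ≤ b, non-negative integers) does.

For instance (4, 4) is also a counterexample (LHS = 2·√(2) ≈ 2.828, RHS = 4), but it's lexicographically larger.

Answer: (a, b) = (1, 1)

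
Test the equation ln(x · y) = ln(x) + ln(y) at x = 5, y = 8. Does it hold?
Holds

Substituting x = 5, y = 8:

LHS = ln(5 · 8) = ln(40) ≈ 3.689
RHS = ln(5) + ln(8) ≈ 3.689

LHS = RHS, so the equation holds at this point.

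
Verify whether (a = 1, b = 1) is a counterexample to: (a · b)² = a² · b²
Substituting a = 1, b = 1:
LHS = (1 · 1)² = 1
RHS = 1² · 1² = 1

The sides agree, so this pair does not disprove the claim.

Answer: No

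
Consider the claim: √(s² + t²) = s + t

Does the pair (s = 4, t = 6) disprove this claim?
Substituting s = 4, t = 6:
LHS = √(4² + 6²) = 2·√(13) ≈ 7.211
RHS = 4 + 6 = 10

Since LHS ≠ RHS, this pair disproves the claim.

Answer: Yes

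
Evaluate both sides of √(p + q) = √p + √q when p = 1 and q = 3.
LHS = √(1 + 3) = 2
RHS = √1 + √3 = 1 + √(3) ≈ 2.732

LHS ≠ RHS (they differ by about 0.7321), so the equation does not hold here.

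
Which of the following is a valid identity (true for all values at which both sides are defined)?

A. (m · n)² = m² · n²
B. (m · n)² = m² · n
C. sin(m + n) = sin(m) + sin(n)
A

A: holds — e.g. at (2, 5), both sides equal 100.
B: fails at (2, 5) — LHS = 100, RHS = 20.
C: fails at (3, 4) — LHS = sin(7) ≈ 0.657, RHS = sin(4) + sin(3) ≈ -0.6157.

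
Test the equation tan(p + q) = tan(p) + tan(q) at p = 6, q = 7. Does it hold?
Fails

Substituting p = 6, q = 7:

LHS = tan(6 + 7) = tan(13) ≈ 0.463
RHS = tan(6) + tan(7) ≈ 0.5804

LHS ≠ RHS, so the equation does not hold at this point.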